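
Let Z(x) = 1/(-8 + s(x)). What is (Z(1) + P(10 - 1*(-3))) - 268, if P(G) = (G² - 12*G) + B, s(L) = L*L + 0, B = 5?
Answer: -1751/7 ≈ -250.14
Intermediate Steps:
s(L) = L² (s(L) = L² + 0 = L²)
Z(x) = 1/(-8 + x²)
P(G) = 5 + G² - 12*G (P(G) = (G² - 12*G) + 5 = 5 + G² - 12*G)
(Z(1) + P(10 - 1*(-3))) - 268 = (1/(-8 + 1²) + (5 + (10 - 1*(-3))² - 12*(10 - 1*(-3)))) - 268 = (1/(-8 + 1) + (5 + (10 + 3)² - 12*(10 + 3))) - 268 = (1/(-7) + (5 + 13² - 12*13)) - 268 = (-⅐ + (5 + 169 - 156)) - 268 = (-⅐ + 18) - 268 = 125/7 - 268 = -1751/7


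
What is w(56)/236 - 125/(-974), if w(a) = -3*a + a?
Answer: -19897/57466 ≈ -0.34624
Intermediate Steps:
w(a) = -2*a
w(56)/236 - 125/(-974) = -2*56/236 - 125/(-974) = -112*1/236 - 125*(-1/974) = -28/59 + 125/974 = -19897/57466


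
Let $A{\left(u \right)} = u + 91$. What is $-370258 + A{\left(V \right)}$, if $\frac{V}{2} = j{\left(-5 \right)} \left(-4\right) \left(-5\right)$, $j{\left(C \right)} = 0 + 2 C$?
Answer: $-370567$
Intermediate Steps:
$j{\left(C \right)} = 2 C$
$V = -400$ ($V = 2 \cdot 2 \left(-5\right) \left(-4\right) \left(-5\right) = 2 \left(-10\right) \left(-4\right) \left(-5\right) = 2 \cdot 40 \left(-5\right) = 2 \left(-200\right) = -400$)
$A{\left(u \right)} = 91 + u$
$-370258 + A{\left(V \right)} = -370258 + \left(91 - 400\right) = -370258 - 309 = -370567$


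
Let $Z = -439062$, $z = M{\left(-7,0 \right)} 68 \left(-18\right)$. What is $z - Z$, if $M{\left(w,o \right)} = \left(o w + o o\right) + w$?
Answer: $447630$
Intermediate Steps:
$M{\left(w,o \right)} = w + o^{2} + o w$ ($M{\left(w,o \right)} = \left(o w + o^{2}\right) + w = \left(o^{2} + o w\right) + w = w + o^{2} + o w$)
$z = 8568$ ($z = \left(-7 + 0^{2} + 0 \left(-7\right)\right) 68 \left(-18\right) = \left(-7 + 0 + 0\right) 68 \left(-18\right) = \left(-7\right) 68 \left(-18\right) = \left(-476\right) \left(-18\right) = 8568$)
$z - Z = 8568 - -439062 = 8568 + 439062 = 447630$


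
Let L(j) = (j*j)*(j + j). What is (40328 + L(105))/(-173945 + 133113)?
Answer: -1177789/20416 ≈ -57.690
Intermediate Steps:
L(j) = 2*j**3 (L(j) = j**2*(2*j) = 2*j**3)
(40328 + L(105))/(-173945 + 133113) = (40328 + 2*105**3)/(-173945 + 133113) = (40328 + 2*1157625)/(-40832) = (40328 + 2315250)*(-1/40832) = 2355578*(-1/40832) = -1177789/20416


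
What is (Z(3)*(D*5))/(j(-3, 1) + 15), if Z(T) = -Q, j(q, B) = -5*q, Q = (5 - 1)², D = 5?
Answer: -40/3 ≈ -13.333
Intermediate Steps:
Q = 16 (Q = 4² = 16)
Z(T) = -16 (Z(T) = -1*16 = -16)
(Z(3)*(D*5))/(j(-3, 1) + 15) = (-80*5)/(-5*(-3) + 15) = (-16*25)/(15 + 15) = -400/30 = -400*1/30 = -40/3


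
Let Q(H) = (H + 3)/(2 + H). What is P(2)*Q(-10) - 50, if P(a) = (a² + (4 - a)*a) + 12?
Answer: -65/2 ≈ -32.500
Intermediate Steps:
P(a) = 12 + a² + a*(4 - a) (P(a) = (a² + a*(4 - a)) + 12 = 12 + a² + a*(4 - a))
Q(H) = (3 + H)/(2 + H)
P(2)*Q(-10) - 50 = (12 + 4*2)*((3 - 10)/(2 - 10)) - 50 = (12 + 8)*(-7/(-8)) - 50 = 20*(-⅛*(-7)) - 50 = 20*(7/8) - 50 = 35/2 - 50 = -65/2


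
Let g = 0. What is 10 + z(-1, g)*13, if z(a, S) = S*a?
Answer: 10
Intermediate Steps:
10 + z(-1, g)*13 = 10 + (0*(-1))*13 = 10 + 0*13 = 10 + 0 = 10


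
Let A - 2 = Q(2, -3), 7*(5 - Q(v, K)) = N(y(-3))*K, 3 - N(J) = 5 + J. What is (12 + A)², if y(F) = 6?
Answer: 11881/49 ≈ 242.47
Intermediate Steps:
N(J) = -2 - J (N(J) = 3 - (5 + J) = 3 + (-5 - J) = -2 - J)
Q(v, K) = 5 + 8*K/7 (Q(v, K) = 5 - (-2 - 1*6)*K/7 = 5 - (-2 - 6)*K/7 = 5 - (-8)*K/7 = 5 + 8*K/7)
A = 25/7 (A = 2 + (5 + (8/7)*(-3)) = 2 + (5 - 24/7) = 2 + 11/7 = 25/7 ≈ 3.5714)
(12 + A)² = (12 + 25/7)² = (109/7)² = 11881/49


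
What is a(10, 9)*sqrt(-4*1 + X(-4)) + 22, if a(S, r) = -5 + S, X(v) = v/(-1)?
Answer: 22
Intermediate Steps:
X(v) = -v (X(v) = v*(-1) = -v)
a(10, 9)*sqrt(-4*1 + X(-4)) + 22 = (-5 + 10)*sqrt(-4*1 - 1*(-4)) + 22 = 5*sqrt(-4 + 4) + 22 = 5*sqrt(0) + 22 = 5*0 + 22 = 0 + 22 = 22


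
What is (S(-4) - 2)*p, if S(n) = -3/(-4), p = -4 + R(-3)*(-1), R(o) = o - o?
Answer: 5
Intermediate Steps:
R(o) = 0
p = -4 (p = -4 + 0*(-1) = -4 + 0 = -4)
S(n) = ¾ (S(n) = -3*(-¼) = ¾)
(S(-4) - 2)*p = (¾ - 2)*(-4) = -5/4*(-4) = 5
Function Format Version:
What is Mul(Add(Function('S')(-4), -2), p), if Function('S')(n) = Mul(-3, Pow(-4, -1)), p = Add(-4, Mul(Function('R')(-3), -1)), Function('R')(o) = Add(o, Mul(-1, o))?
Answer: 5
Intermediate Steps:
Function('R')(o) = 0
p = -4 (p = Add(-4, Mul(0, -1)) = Add(-4, 0) = -4)
Function('S')(n) = Rational(3, 4) (Function('S')(n) = Mul(-3, Rational(-1, 4)) = Rational(3, 4))
Mul(Add(Function('S')(-4), -2), p) = Mul(Add(Rational(3, 4), -2), -4) = Mul(Rational(-5, 4), -4) = 5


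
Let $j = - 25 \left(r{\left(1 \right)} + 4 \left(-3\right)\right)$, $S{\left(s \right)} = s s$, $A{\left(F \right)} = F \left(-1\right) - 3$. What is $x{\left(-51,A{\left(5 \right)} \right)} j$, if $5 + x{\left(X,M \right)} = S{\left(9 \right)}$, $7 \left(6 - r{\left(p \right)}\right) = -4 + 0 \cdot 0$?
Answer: $\frac{72200}{7} \approx 10314.0$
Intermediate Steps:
$A{\left(F \right)} = -3 - F$ ($A{\left(F \right)} = - F - 3 = -3 - F$)
$r{\left(p \right)} = \frac{46}{7}$ ($r{\left(p \right)} = 6 - \frac{-4 + 0 \cdot 0}{7} = 6 - \frac{-4 + 0}{7} = 6 - - \frac{4}{7} = 6 + \frac{4}{7} = \frac{46}{7}$)
$S{\left(s \right)} = s^{2}$
$x{\left(X,M \right)} = 76$ ($x{\left(X,M \right)} = -5 + 9^{2} = -5 + 81 = 76$)
$j = \frac{950}{7}$ ($j = - 25 \left(\frac{46}{7} + 4 \left(-3\right)\right) = - 25 \left(\frac{46}{7} - 12\right) = \left(-25\right) \left(- \frac{38}{7}\right) = \frac{950}{7} \approx 135.71$)
$x{\left(-51,A{\left(5 \right)} \right)} j = 76 \cdot \frac{950}{7} = \frac{72200}{7}$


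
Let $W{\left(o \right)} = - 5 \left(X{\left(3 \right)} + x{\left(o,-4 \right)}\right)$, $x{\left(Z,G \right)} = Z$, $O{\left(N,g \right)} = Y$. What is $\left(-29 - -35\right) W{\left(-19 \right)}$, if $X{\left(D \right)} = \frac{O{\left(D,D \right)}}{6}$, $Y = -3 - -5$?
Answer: $560$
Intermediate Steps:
$Y = 2$ ($Y = -3 + 5 = 2$)
$O{\left(N,g \right)} = 2$
$X{\left(D \right)} = \frac{1}{3}$ ($X{\left(D \right)} = \frac{2}{6} = 2 \cdot \frac{1}{6} = \frac{1}{3}$)
$W{\left(o \right)} = - \frac{5}{3} - 5 o$ ($W{\left(o \right)} = - 5 \left(\frac{1}{3} + o\right) = - \frac{5}{3} - 5 o$)
$\left(-29 - -35\right) W{\left(-19 \right)} = \left(-29 - -35\right) \left(- \frac{5}{3} - -95\right) = \left(-29 + 35\right) \left(- \frac{5}{3} + 95\right) = 6 \cdot \frac{280}{3} = 560$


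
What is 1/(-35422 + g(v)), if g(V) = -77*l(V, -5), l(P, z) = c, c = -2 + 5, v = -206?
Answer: -1/35653 ≈ -2.8048e-5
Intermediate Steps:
c = 3
l(P, z) = 3
g(V) = -231 (g(V) = -77*3 = -231)
1/(-35422 + g(v)) = 1/(-35422 - 231) = 1/(-35653) = -1/35653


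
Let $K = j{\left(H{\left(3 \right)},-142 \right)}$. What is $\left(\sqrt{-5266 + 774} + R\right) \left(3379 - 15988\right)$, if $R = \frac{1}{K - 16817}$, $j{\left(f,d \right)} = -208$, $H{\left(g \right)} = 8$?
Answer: $\frac{4203}{5675} - 25218 i \sqrt{1123} \approx 0.74062 - 8.4509 \cdot 10^{5} i$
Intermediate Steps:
$K = -208$
$R = - \frac{1}{17025}$ ($R = \frac{1}{-208 - 16817} = \frac{1}{-17025} = - \frac{1}{17025} \approx -5.8737 \cdot 10^{-5}$)
$\left(\sqrt{-5266 + 774} + R\right) \left(3379 - 15988\right) = \left(\sqrt{-5266 + 774} - \frac{1}{17025}\right) \left(3379 - 15988\right) = \left(\sqrt{-4492} - \frac{1}{17025}\right) \left(-12609\right) = \left(2 i \sqrt{1123} - \frac{1}{17025}\right) \left(-12609\right) = \left(- \frac{1}{17025} + 2 i \sqrt{1123}\right) \left(-12609\right) = \frac{4203}{5675} - 25218 i \sqrt{1123}$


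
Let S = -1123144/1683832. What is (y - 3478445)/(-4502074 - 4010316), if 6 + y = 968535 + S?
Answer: 528284750157/1791679334810 ≈ 0.29485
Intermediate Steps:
S = -140393/210479 (S = -1123144*1/1683832 = -140393/210479 ≈ -0.66702)
y = 203854874998/210479 (y = -6 + (968535 - 140393/210479) = -6 + 203856137872/210479 = 203854874998/210479 ≈ 9.6853e+5)
(y - 3478445)/(-4502074 - 4010316) = (203854874998/210479 - 3478445)/(-4502074 - 4010316) = -528284750157/210479/(-8512390) = -528284750157/210479*(-1/8512390) = 528284750157/1791679334810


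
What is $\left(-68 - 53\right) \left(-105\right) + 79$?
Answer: $12784$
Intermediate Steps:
$\left(-68 - 53\right) \left(-105\right) + 79 = \left(-121\right) \left(-105\right) + 79 = 12705 + 79 = 12784$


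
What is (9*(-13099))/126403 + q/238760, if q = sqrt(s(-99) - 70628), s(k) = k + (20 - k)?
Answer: -117891/126403 + I*sqrt(4413)/59690 ≈ -0.93266 + 0.0011129*I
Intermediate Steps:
s(k) = 20
q = 4*I*sqrt(4413) (q = sqrt(20 - 70628) = sqrt(-70608) = 4*I*sqrt(4413) ≈ 265.72*I)
(9*(-13099))/126403 + q/238760 = (9*(-13099))/126403 + (4*I*sqrt(4413))/238760 = -117891*1/126403 + (4*I*sqrt(4413))*(1/238760) = -117891/126403 + I*sqrt(4413)/59690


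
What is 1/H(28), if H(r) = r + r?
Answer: 1/56 ≈ 0.017857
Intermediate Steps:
H(r) = 2*r
1/H(28) = 1/(2*28) = 1/56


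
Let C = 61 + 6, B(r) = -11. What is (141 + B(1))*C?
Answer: 8710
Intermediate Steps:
C = 67
(141 + B(1))*C = (141 - 11)*67 = 130*67 = 8710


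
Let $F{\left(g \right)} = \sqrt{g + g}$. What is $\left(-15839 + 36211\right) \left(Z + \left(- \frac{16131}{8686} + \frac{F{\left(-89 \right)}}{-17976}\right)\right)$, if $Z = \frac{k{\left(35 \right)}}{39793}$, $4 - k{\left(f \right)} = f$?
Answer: $- \frac{6541145137714}{172820999} - \frac{5093 i \sqrt{178}}{4494} \approx -37849.0 - 15.12 i$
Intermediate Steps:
$k{\left(f \right)} = 4 - f$
$F{\left(g \right)} = \sqrt{2} \sqrt{g}$ ($F{\left(g \right)} = \sqrt{2 g} = \sqrt{2} \sqrt{g}$)
$Z = - \frac{31}{39793}$ ($Z = \frac{4 - 35}{39793} = \left(4 - 35\right) \frac{1}{39793} = \left(-31\right) \frac{1}{39793} = - \frac{31}{39793} \approx -0.00077903$)
$\left(-15839 + 36211\right) \left(Z + \left(- \frac{16131}{8686} + \frac{F{\left(-89 \right)}}{-17976}\right)\right) = \left(-15839 + 36211\right) \left(- \frac{31}{39793} + \left(- \frac{16131}{8686} + \frac{\sqrt{2} \sqrt{-89}}{-17976}\right)\right) = 20372 \left(- \frac{31}{39793} + \left(\left(-16131\right) \frac{1}{8686} + \sqrt{2} i \sqrt{89} \left(- \frac{1}{17976}\right)\right)\right) = 20372 \left(- \frac{31}{39793} - \left(\frac{16131}{8686} - i \sqrt{178} \left(- \frac{1}{17976}\right)\right)\right) = 20372 \left(- \frac{31}{39793} - \left(\frac{16131}{8686} + \frac{i \sqrt{178}}{17976}\right)\right) = 20372 \left(- \frac{642170149}{345641998} - \frac{i \sqrt{178}}{17976}\right) = - \frac{6541145137714}{172820999} - \frac{5093 i \sqrt{178}}{4494}$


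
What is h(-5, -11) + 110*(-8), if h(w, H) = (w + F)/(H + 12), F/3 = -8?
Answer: -909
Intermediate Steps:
F = -24 (F = 3*(-8) = -24)
h(w, H) = (-24 + w)/(12 + H) (h(w, H) = (w - 24)/(H + 12) = (-24 + w)/(12 + H))
h(-5, -11) + 110*(-8) = (-24 - 5)/(12 - 11) + 110*(-8) = -29/1 - 880 = 1*(-29) - 880 = -29 - 880 = -909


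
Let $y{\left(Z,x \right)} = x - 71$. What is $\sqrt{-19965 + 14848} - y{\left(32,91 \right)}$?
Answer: $-20 + i \sqrt{5117} \approx -20.0 + 71.533 i$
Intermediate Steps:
$y{\left(Z,x \right)} = -71 + x$
$\sqrt{-19965 + 14848} - y{\left(32,91 \right)} = \sqrt{-19965 + 14848} - \left(-71 + 91\right) = \sqrt{-5117} - 20 = i \sqrt{5117} - 20 = -20 + i \sqrt{5117}$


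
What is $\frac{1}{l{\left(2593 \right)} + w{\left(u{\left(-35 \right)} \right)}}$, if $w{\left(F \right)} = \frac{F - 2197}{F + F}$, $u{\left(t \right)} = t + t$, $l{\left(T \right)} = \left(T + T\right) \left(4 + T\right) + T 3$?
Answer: $\frac{140}{1886617207} \approx 7.4207 \cdot 10^{-8}$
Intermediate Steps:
$l{\left(T \right)} = 3 T + 2 T \left(4 + T\right)$ ($l{\left(T \right)} = 2 T \left(4 + T\right) + 3 T = 3 T + 2 T \left(4 + T\right)$)
$u{\left(t \right)} = 2 t$
$w{\left(F \right)} = \frac{-2197 + F}{2 F}$
$\frac{1}{l{\left(2593 \right)} + w{\left(u{\left(-35 \right)} \right)}} = \frac{1}{2593 \left(11 + 2 \cdot 2593\right) + \frac{-2197 + 2 \left(-35\right)}{2 \cdot 2 \left(-35\right)}} = \frac{1}{2593 \left(11 + 5186\right) + \frac{-2197 - 70}{2 \left(-70\right)}} = \frac{1}{2593 \cdot 5197 + \frac{1}{2} \left(- \frac{1}{70}\right) \left(-2267\right)} = \frac{1}{13475821 + \frac{2267}{140}} = \frac{1}{\frac{1886617207}{140}} = \frac{140}{1886617207}$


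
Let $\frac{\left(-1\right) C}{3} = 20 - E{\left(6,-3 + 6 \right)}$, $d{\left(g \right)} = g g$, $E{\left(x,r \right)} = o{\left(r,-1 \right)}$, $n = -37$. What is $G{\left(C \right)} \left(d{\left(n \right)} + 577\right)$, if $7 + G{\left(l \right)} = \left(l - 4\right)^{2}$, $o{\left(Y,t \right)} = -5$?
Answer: $12131364$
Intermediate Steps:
$E{\left(x,r \right)} = -5$
$d{\left(g \right)} = g^{2}$
$C = -75$ ($C = - 3 \left(20 - -5\right) = - 3 \left(20 + 5\right) = \left(-3\right) 25 = -75$)
$G{\left(l \right)} = -7 + \left(-4 + l\right)^{2}$ ($G{\left(l \right)} = -7 + \left(l - 4\right)^{2} = -7 + \left(-4 + l\right)^{2}$)
$G{\left(C \right)} \left(d{\left(n \right)} + 577\right) = \left(-7 + \left(-4 - 75\right)^{2}\right) \left(\left(-37\right)^{2} + 577\right) = \left(-7 + \left(-79\right)^{2}\right) \left(1369 + 577\right) = \left(-7 + 6241\right) 1946 = 6234 \cdot 1946 = 12131364$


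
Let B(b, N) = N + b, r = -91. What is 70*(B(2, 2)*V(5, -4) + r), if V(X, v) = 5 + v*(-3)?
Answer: -1610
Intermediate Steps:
V(X, v) = 5 - 3*v
70*(B(2, 2)*V(5, -4) + r) = 70*((2 + 2)*(5 - 3*(-4)) - 91) = 70*(4*(5 + 12) - 91) = 70*(4*17 - 91) = 70*(68 - 91) = 70*(-23) = -1610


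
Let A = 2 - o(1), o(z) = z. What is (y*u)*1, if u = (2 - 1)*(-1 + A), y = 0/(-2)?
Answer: 0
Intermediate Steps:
y = 0 (y = 0*(-½) = 0)
A = 1 (A = 2 - 1*1 = 2 - 1 = 1)
u = 0 (u = (2 - 1)*(-1 + 1) = 1*0 = 0)
(y*u)*1 = (0*0)*1 = 0*1 = 0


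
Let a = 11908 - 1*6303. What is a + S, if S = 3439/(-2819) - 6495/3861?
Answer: 20324707937/3628053 ≈ 5602.1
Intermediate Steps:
a = 5605 (a = 11908 - 6303 = 5605)
S = -10529128/3628053 (S = 3439*(-1/2819) - 6495*1/3861 = -3439/2819 - 2165/1287 = -10529128/3628053 ≈ -2.9021)
a + S = 5605 - 10529128/3628053 = 20324707937/3628053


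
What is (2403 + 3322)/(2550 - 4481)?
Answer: -5725/1931 ≈ -2.9648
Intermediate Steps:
(2403 + 3322)/(2550 - 4481) = 5725/(-1931) = 5725*(-1/1931) = -5725/1931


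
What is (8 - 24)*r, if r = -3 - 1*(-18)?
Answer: -240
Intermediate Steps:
r = 15 (r = -3 + 18 = 15)
(8 - 24)*r = (8 - 24)*15 = -16*15 = -240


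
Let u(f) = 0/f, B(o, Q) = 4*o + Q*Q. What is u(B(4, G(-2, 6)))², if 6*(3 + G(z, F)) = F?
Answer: 0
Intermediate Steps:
G(z, F) = -3 + F/6
B(o, Q) = Q² + 4*o (B(o, Q) = 4*o + Q² = Q² + 4*o)
u(f) = 0
u(B(4, G(-2, 6)))² = 0² = 0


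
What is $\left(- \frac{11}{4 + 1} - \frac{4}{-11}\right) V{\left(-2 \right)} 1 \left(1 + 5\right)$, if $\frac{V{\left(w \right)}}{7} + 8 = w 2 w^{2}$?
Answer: $\frac{101808}{55} \approx 1851.1$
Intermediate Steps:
$V{\left(w \right)} = -56 + 14 w^{3}$ ($V{\left(w \right)} = -56 + 7 w 2 w^{2} = -56 + 7 \cdot 2 w w^{2} = -56 + 7 \cdot 2 w^{3} = -56 + 14 w^{3}$)
$\left(- \frac{11}{4 + 1} - \frac{4}{-11}\right) V{\left(-2 \right)} 1 \left(1 + 5\right) = \left(- \frac{11}{4 + 1} - \frac{4}{-11}\right) \left(-56 + 14 \left(-2\right)^{3}\right) 1 \left(1 + 5\right) = \left(- \frac{11}{5} - - \frac{4}{11}\right) \left(-56 + 14 \left(-8\right)\right) 1 \cdot 6 = \left(\left(-11\right) \frac{1}{5} + \frac{4}{11}\right) \left(-56 - 112\right) 6 = \left(- \frac{11}{5} + \frac{4}{11}\right) \left(-168\right) 6 = \left(- \frac{101}{55}\right) \left(-168\right) 6 = \frac{16968}{55} \cdot 6 = \frac{101808}{55}$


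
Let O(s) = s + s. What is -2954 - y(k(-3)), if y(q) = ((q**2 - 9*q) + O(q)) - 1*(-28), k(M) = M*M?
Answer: -3000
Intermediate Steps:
k(M) = M**2
O(s) = 2*s
y(q) = 28 + q**2 - 7*q (y(q) = ((q**2 - 9*q) + 2*q) - 1*(-28) = (q**2 - 7*q) + 28 = 28 + q**2 - 7*q)
-2954 - y(k(-3)) = -2954 - (28 + ((-3)**2)**2 - 7*(-3)**2) = -2954 - (28 + 9**2 - 7*9) = -2954 - (28 + 81 - 63) = -2954 - 1*46 = -2954 - 46 = -3000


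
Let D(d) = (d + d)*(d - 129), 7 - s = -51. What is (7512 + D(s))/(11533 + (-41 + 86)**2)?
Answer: -362/6779 ≈ -0.053400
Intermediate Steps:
s = 58 (s = 7 - 1*(-51) = 7 + 51 = 58)
D(d) = 2*d*(-129 + d) (D(d) = (2*d)*(-129 + d) = 2*d*(-129 + d))
(7512 + D(s))/(11533 + (-41 + 86)**2) = (7512 + 2*58*(-129 + 58))/(11533 + (-41 + 86)**2) = (7512 + 2*58*(-71))/(11533 + 45**2) = (7512 - 8236)/(11533 + 2025) = -724/13558 = -724*1/13558 = -362/6779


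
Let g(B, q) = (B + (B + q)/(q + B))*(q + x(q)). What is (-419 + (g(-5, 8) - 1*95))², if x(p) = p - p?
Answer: 298116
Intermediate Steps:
x(p) = 0
g(B, q) = q*(1 + B) (g(B, q) = (B + (B + q)/(q + B))*(q + 0) = (B + (B + q)/(B + q))*q = (B + 1)*q = (1 + B)*q = q*(1 + B))
(-419 + (g(-5, 8) - 1*95))² = (-419 + (8*(1 - 5) - 1*95))² = (-419 + (8*(-4) - 95))² = (-419 + (-32 - 95))² = (-419 - 127)² = (-546)² = 298116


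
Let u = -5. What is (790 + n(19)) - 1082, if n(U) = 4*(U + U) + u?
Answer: -145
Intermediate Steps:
n(U) = -5 + 8*U (n(U) = 4*(U + U) - 5 = 4*(2*U) - 5 = 8*U - 5 = -5 + 8*U)
(790 + n(19)) - 1082 = (790 + (-5 + 8*19)) - 1082 = (790 + (-5 + 152)) - 1082 = (790 + 147) - 1082 = 937 - 1082 = -145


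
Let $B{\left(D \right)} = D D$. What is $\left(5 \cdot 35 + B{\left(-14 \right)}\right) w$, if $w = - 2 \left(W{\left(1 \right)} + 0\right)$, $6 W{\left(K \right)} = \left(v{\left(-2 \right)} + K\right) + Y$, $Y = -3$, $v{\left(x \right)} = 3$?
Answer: $- \frac{371}{3} \approx -123.67$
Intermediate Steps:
$B{\left(D \right)} = D^{2}$
$W{\left(K \right)} = \frac{K}{6}$ ($W{\left(K \right)} = \frac{\left(3 + K\right) - 3}{6} = \frac{K}{6}$)
$w = - \frac{1}{3}$ ($w = - 2 \left(\frac{1}{6} \cdot 1 + 0\right) = - 2 \left(\frac{1}{6} + 0\right) = \left(-2\right) \frac{1}{6} = - \frac{1}{3} \approx -0.33333$)
$\left(5 \cdot 35 + B{\left(-14 \right)}\right) w = \left(5 \cdot 35 + \left(-14\right)^{2}\right) \left(- \frac{1}{3}\right) = \left(175 + 196\right) \left(- \frac{1}{3}\right) = 371 \left(- \frac{1}{3}\right) = - \frac{371}{3}$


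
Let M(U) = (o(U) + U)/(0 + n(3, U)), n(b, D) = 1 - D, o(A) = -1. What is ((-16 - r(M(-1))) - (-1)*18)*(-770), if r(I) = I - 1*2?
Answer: -3850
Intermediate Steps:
M(U) = (-1 + U)/(1 - U) (M(U) = (-1 + U)/(0 + (1 - U)) = (-1 + U)/(1 - U))
r(I) = -2 + I (r(I) = I - 2 = -2 + I)
((-16 - r(M(-1))) - (-1)*18)*(-770) = ((-16 - (-2 - 1)) - (-1)*18)*(-770) = ((-16 - 1*(-3)) - 1*(-18))*(-770) = ((-16 + 3) + 18)*(-770) = (-13 + 18)*(-770) = 5*(-770) = -3850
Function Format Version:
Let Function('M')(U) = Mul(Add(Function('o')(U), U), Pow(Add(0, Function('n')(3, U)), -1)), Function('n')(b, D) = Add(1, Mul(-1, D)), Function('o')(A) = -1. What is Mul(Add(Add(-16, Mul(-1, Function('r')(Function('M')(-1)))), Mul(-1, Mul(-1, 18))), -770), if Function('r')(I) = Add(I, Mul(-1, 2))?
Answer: -3850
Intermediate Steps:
Function('M')(U) = Mul(Pow(Add(1, Mul(-1, U)), -1), Add(-1, U)) (Function('M')(U) = Mul(Add(-1, U), Pow(Add(0, Add(1, Mul(-1, U))), -1)) = Mul(Add(-1, U), Pow(Add(1, Mul(-1, U)), -1)) = Mul(Pow(Add(1, Mul(-1, U)), -1), Add(-1, U)))
Function('r')(I) = Add(-2, I) (Function('r')(I) = Add(I, -2) = Add(-2, I))
Mul(Add(Add(-16, Mul(-1, Function('r')(Function('M')(-1)))), Mul(-1, Mul(-1, 18))), -770) = Mul(Add(Add(-16, Mul(-1, Add(-2, -1))), Mul(-1, Mul(-1, 18))), -770) = Mul(Add(Add(-16, Mul(-1, -3)), Mul(-1, -18)), -770) = Mul(Add(Add(-16, 3), 18), -770) = Mul(Add(-13, 18), -770) = Mul(5, -770) = -3850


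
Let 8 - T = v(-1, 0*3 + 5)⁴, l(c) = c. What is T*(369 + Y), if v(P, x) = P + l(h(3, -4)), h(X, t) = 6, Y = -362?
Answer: -4319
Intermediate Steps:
v(P, x) = 6 + P (v(P, x) = P + 6 = 6 + P)
T = -617 (T = 8 - (6 - 1)⁴ = 8 - 1*5⁴ = 8 - 1*625 = 8 - 625 = -617)
T*(369 + Y) = -617*(369 - 362) = -617*7 = -4319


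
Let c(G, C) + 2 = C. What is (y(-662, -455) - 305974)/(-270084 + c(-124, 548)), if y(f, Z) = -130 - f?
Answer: 50907/44923 ≈ 1.1332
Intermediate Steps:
c(G, C) = -2 + C
(y(-662, -455) - 305974)/(-270084 + c(-124, 548)) = ((-130 - 1*(-662)) - 305974)/(-270084 + (-2 + 548)) = ((-130 + 662) - 305974)/(-270084 + 546) = (532 - 305974)/(-269538) = -305442*(-1/269538) = 50907/44923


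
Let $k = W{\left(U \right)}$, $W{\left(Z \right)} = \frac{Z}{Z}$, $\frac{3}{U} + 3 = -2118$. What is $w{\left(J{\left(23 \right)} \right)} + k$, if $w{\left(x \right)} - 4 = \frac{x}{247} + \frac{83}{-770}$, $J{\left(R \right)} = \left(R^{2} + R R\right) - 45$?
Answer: $\frac{1710459}{190190} \approx 8.9934$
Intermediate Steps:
$U = - \frac{1}{707}$ ($U = \frac{3}{-3 - 2118} = \frac{3}{-2121} = 3 \left(- \frac{1}{2121}\right) = - \frac{1}{707} \approx -0.0014144$)
$J{\left(R \right)} = -45 + 2 R^{2}$ ($J{\left(R \right)} = \left(R^{2} + R^{2}\right) - 45 = 2 R^{2} - 45 = -45 + 2 R^{2}$)
$w{\left(x \right)} = \frac{2997}{770} + \frac{x}{247}$ ($w{\left(x \right)} = 4 + \left(\frac{x}{247} + \frac{83}{-770}\right) = 4 + \left(x \frac{1}{247} + 83 \left(- \frac{1}{770}\right)\right) = 4 + \left(\frac{x}{247} - \frac{83}{770}\right) = 4 + \left(- \frac{83}{770} + \frac{x}{247}\right) = \frac{2997}{770} + \frac{x}{247}$)
$W{\left(Z \right)} = 1$
$k = 1$
$w{\left(J{\left(23 \right)} \right)} + k = \left(\frac{2997}{770} + \frac{-45 + 2 \cdot 23^{2}}{247}\right) + 1 = \left(\frac{2997}{770} + \frac{-45 + 2 \cdot 529}{247}\right) + 1 = \left(\frac{2997}{770} + \frac{-45 + 1058}{247}\right) + 1 = \left(\frac{2997}{770} + \frac{1}{247} \cdot 1013\right) + 1 = \left(\frac{2997}{770} + \frac{1013}{247}\right) + 1 = \frac{1520269}{190190} + 1 = \frac{1710459}{190190}$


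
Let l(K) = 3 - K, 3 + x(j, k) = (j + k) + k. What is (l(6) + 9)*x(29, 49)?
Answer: 744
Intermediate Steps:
x(j, k) = -3 + j + 2*k (x(j, k) = -3 + ((j + k) + k) = -3 + (j + 2*k) = -3 + j + 2*k)
(l(6) + 9)*x(29, 49) = ((3 - 1*6) + 9)*(-3 + 29 + 2*49) = ((3 - 6) + 9)*(-3 + 29 + 98) = (-3 + 9)*124 = 6*124 = 744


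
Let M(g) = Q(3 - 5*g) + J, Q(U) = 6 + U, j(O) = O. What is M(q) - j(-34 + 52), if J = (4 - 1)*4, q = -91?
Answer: 458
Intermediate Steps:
J = 12 (J = 3*4 = 12)
M(g) = 21 - 5*g (M(g) = (6 + (3 - 5*g)) + 12 = (9 - 5*g) + 12 = 21 - 5*g)
M(q) - j(-34 + 52) = (21 - 5*(-91)) - (-34 + 52) = (21 + 455) - 1*18 = 476 - 18 = 458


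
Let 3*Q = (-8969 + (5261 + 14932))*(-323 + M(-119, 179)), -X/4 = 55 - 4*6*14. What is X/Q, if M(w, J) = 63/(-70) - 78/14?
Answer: -29505/32357389 ≈ -0.00091185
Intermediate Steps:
M(w, J) = -453/70 (M(w, J) = 63*(-1/70) - 78*1/14 = -9/10 - 39/7 = -453/70)
X = 1124 (X = -4*(55 - 4*6*14) = -4*(55 - 24*14) = -4*(55 - 336) = -4*(-281) = 1124)
Q = -129429556/105 (Q = ((-8969 + (5261 + 14932))*(-323 - 453/70))/3 = ((-8969 + 20193)*(-23063/70))/3 = (11224*(-23063/70))/3 = (1/3)*(-129429556/35) = -129429556/105 ≈ -1.2327e+6)
X/Q = 1124/(-129429556/105) = 1124*(-105/129429556) = -29505/32357389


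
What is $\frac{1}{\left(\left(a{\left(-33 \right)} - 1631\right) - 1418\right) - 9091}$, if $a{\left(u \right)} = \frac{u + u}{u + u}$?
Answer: $- \frac{1}{12139} \approx -8.2379 \cdot 10^{-5}$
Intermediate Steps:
$a{\left(u \right)} = 1$ ($a{\left(u \right)} = \frac{2 u}{2 u} = 2 u \frac{1}{2 u} = 1$)
$\frac{1}{\left(\left(a{\left(-33 \right)} - 1631\right) - 1418\right) - 9091} = \frac{1}{\left(\left(1 - 1631\right) - 1418\right) - 9091} = \frac{1}{\left(-1630 - 1418\right) - 9091} = \frac{1}{-3048 - 9091} = \frac{1}{-12139} = - \frac{1}{12139}$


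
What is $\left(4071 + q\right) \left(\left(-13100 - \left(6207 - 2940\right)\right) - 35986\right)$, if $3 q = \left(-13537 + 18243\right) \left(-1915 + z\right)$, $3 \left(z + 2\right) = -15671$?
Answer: $586209879381$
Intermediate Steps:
$z = - \frac{15677}{3}$ ($z = -2 + \frac{1}{3} \left(-15671\right) = -2 - \frac{15671}{3} = - \frac{15677}{3} \approx -5225.7$)
$q = - \frac{100811932}{9}$ ($q = \frac{\left(-13537 + 18243\right) \left(-1915 - \frac{15677}{3}\right)}{3} = \frac{4706 \left(- \frac{21422}{3}\right)}{3} = \frac{1}{3} \left(- \frac{100811932}{3}\right) = - \frac{100811932}{9} \approx -1.1201 \cdot 10^{7}$)
$\left(4071 + q\right) \left(\left(-13100 - \left(6207 - 2940\right)\right) - 35986\right) = \left(4071 - \frac{100811932}{9}\right) \left(\left(-13100 - \left(6207 - 2940\right)\right) - 35986\right) = - \frac{100775293 \left(\left(-13100 - 3267\right) - 35986\right)}{9} = - \frac{100775293 \left(-16367 - 35986\right)}{9} = \left(- \frac{100775293}{9}\right) \left(-52353\right) = 586209879381$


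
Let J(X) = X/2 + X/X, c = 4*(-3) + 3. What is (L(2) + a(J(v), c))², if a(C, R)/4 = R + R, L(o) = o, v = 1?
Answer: 4900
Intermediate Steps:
c = -9 (c = -12 + 3 = -9)
J(X) = 1 + X/2 (J(X) = X*(½) + 1 = X/2 + 1 = 1 + X/2)
a(C, R) = 8*R (a(C, R) = 4*(R + R) = 4*(2*R) = 8*R)
(L(2) + a(J(v), c))² = (2 + 8*(-9))² = (2 - 72)² = (-70)² = 4900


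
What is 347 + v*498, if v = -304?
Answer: -151045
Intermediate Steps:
347 + v*498 = 347 - 304*498 = 347 - 151392 = -151045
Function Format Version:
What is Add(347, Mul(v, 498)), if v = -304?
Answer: -151045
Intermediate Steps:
Add(347, Mul(v, 498)) = Add(347, Mul(-304, 498)) = Add(347, -151392) = -151045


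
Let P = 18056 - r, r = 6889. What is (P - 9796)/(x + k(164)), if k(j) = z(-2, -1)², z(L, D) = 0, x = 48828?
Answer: 457/16276 ≈ 0.028078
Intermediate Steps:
P = 11167 (P = 18056 - 1*6889 = 18056 - 6889 = 11167)
k(j) = 0 (k(j) = 0² = 0)
(P - 9796)/(x + k(164)) = (11167 - 9796)/(48828 + 0) = 1371/48828 = 1371*(1/48828) = 457/16276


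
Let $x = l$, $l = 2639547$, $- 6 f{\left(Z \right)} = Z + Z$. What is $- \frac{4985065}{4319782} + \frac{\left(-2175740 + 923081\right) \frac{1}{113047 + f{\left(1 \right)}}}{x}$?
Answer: $- \frac{247918146024206873}{214831391123568420} \approx -1.154$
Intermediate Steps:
$f{\left(Z \right)} = - \frac{Z}{3}$ ($f{\left(Z \right)} = - \frac{Z + Z}{6} = - \frac{2 Z}{6} = - \frac{Z}{3}$)
$x = 2639547$
$- \frac{4985065}{4319782} + \frac{\left(-2175740 + 923081\right) \frac{1}{113047 + f{\left(1 \right)}}}{x} = - \frac{4985065}{4319782} + \frac{\left(-2175740 + 923081\right) \frac{1}{113047 - \frac{1}{3}}}{2639547} = \left(-4985065\right) \frac{1}{4319782} + - \frac{1252659}{113047 - \frac{1}{3}} \cdot \frac{1}{2639547} = - \frac{4985065}{4319782} + - \frac{1252659}{\frac{339140}{3}} \cdot \frac{1}{2639547} = - \frac{4985065}{4319782} + \left(-1252659\right) \frac{3}{339140} \cdot \frac{1}{2639547} = - \frac{4985065}{4319782} - \frac{417553}{99463996620} = - \frac{247918146024206873}{214831391123568420}$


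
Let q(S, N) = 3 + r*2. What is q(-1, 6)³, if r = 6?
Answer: 3375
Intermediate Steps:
q(S, N) = 15 (q(S, N) = 3 + 6*2 = 3 + 12 = 15)
q(-1, 6)³ = 15³ = 3375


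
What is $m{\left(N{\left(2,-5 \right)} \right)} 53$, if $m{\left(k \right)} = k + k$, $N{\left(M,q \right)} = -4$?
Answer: $-424$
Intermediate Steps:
$m{\left(k \right)} = 2 k$
$m{\left(N{\left(2,-5 \right)} \right)} 53 = 2 \left(-4\right) 53 = \left(-8\right) 53 = -424$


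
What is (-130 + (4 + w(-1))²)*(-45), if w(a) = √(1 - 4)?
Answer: 5265 - 360*I*√3 ≈ 5265.0 - 623.54*I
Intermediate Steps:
w(a) = I*√3 (w(a) = √(-3) = I*√3)
(-130 + (4 + w(-1))²)*(-45) = (-130 + (4 + I*√3)²)*(-45) = 5850 - 45*(4 + I*√3)²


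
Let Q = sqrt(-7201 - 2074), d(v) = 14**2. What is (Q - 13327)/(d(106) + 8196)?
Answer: -13327/8392 + 5*I*sqrt(371)/8392 ≈ -1.5881 + 0.011476*I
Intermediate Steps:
d(v) = 196
Q = 5*I*sqrt(371) (Q = sqrt(-9275) = 5*I*sqrt(371) ≈ 96.307*I)
(Q - 13327)/(d(106) + 8196) = (5*I*sqrt(371) - 13327)/(196 + 8196) = (-13327 + 5*I*sqrt(371))/8392 = (-13327 + 5*I*sqrt(371))*(1/8392) = -13327/8392 + 5*I*sqrt(371)/8392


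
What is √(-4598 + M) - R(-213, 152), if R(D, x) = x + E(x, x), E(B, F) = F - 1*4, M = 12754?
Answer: -300 + 2*√2039 ≈ -209.69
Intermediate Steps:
E(B, F) = -4 + F (E(B, F) = F - 4 = -4 + F)
R(D, x) = -4 + 2*x (R(D, x) = x + (-4 + x) = -4 + 2*x)
√(-4598 + M) - R(-213, 152) = √(-4598 + 12754) - (-4 + 2*152) = √8156 - (-4 + 304) = 2*√2039 - 1*300 = 2*√2039 - 300 = -300 + 2*√2039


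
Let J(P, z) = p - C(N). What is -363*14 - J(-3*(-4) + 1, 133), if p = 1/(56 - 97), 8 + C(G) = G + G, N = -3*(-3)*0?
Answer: -208689/41 ≈ -5090.0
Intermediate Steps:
N = 0 (N = 9*0 = 0)
C(G) = -8 + 2*G (C(G) = -8 + (G + G) = -8 + 2*G)
p = -1/41 (p = 1/(-41) = -1/41 ≈ -0.024390)
J(P, z) = 327/41 (J(P, z) = -1/41 - (-8 + 2*0) = -1/41 - (-8 + 0) = -1/41 - 1*(-8) = -1/41 + 8 = 327/41)
-363*14 - J(-3*(-4) + 1, 133) = -363*14 - 1*327/41 = -5082 - 327/41 = -208689/41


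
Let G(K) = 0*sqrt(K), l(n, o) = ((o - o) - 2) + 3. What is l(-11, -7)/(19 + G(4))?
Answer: 1/19 ≈ 0.052632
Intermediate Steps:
l(n, o) = 1 (l(n, o) = (0 - 2) + 3 = -2 + 3 = 1)
G(K) = 0
l(-11, -7)/(19 + G(4)) = 1/(19 + 0) = 1/19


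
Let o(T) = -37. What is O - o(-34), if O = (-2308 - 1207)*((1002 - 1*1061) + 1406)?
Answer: -4734668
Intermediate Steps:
O = -4734705 (O = -3515*((1002 - 1061) + 1406) = -3515*(-59 + 1406) = -3515*1347 = -4734705)
O - o(-34) = -4734705 - 1*(-37) = -4734705 + 37 = -4734668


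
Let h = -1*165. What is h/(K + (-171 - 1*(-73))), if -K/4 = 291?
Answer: 165/1262 ≈ 0.13074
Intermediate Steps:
K = -1164 (K = -4*291 = -1164)
h = -165
h/(K + (-171 - 1*(-73))) = -165/(-1164 + (-171 - 1*(-73))) = -165/(-1164 + (-171 + 73)) = -165/(-1164 - 98) = -165/(-1262) = -1/1262*(-165) = 165/1262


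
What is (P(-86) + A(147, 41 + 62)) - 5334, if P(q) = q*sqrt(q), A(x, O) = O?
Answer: -5231 - 86*I*sqrt(86) ≈ -5231.0 - 797.53*I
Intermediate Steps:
P(q) = q**(3/2)
(P(-86) + A(147, 41 + 62)) - 5334 = ((-86)**(3/2) + (41 + 62)) - 5334 = (-86*I*sqrt(86) + 103) - 5334 = (103 - 86*I*sqrt(86)) - 5334 = -5231 - 86*I*sqrt(86)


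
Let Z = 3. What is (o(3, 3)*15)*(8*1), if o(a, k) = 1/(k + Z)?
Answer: 20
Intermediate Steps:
o(a, k) = 1/(3 + k) (o(a, k) = 1/(k + 3) = 1/(3 + k))
(o(3, 3)*15)*(8*1) = (15/(3 + 3))*(8*1) = (15/6)*8 = ((⅙)*15)*8 = (5/2)*8 = 20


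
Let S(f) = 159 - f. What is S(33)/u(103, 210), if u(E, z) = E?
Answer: 126/103 ≈ 1.2233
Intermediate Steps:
S(33)/u(103, 210) = (159 - 1*33)/103 = (159 - 33)*(1/103) = 126*(1/103) = 126/103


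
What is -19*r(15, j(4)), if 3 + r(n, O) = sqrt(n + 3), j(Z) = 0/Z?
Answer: 57 - 57*sqrt(2) ≈ -23.610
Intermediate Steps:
j(Z) = 0
r(n, O) = -3 + sqrt(3 + n) (r(n, O) = -3 + sqrt(n + 3) = -3 + sqrt(3 + n))
-19*r(15, j(4)) = -19*(-3 + sqrt(3 + 15)) = -19*(-3 + sqrt(18)) = -19*(-3 + 3*sqrt(2)) = 57 - 57*sqrt(2)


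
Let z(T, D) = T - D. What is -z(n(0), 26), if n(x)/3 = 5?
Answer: 11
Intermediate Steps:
n(x) = 15 (n(x) = 3*5 = 15)
-z(n(0), 26) = -(15 - 1*26) = -(15 - 26) = -1*(-11) = 11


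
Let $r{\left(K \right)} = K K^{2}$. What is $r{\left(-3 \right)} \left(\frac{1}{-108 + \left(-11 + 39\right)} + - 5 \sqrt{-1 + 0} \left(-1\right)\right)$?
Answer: $\frac{27}{80} - 135 i \approx 0.3375 - 135.0 i$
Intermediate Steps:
$r{\left(K \right)} = K^{3}$
$r{\left(-3 \right)} \left(\frac{1}{-108 + \left(-11 + 39\right)} + - 5 \sqrt{-1 + 0} \left(-1\right)\right) = \left(-3\right)^{3} \left(\frac{1}{-108 + \left(-11 + 39\right)} + - 5 \sqrt{-1 + 0} \left(-1\right)\right) = - 27 \left(\frac{1}{-108 + 28} + - 5 \sqrt{-1} \left(-1\right)\right) = - 27 \left(\frac{1}{-80} + - 5 i \left(-1\right)\right) = - 27 \left(- \frac{1}{80} + 5 i\right) = \frac{27}{80} - 135 i$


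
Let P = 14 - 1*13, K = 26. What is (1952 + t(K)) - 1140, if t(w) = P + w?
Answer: 839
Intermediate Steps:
P = 1 (P = 14 - 13 = 1)
t(w) = 1 + w
(1952 + t(K)) - 1140 = (1952 + (1 + 26)) - 1140 = (1952 + 27) - 1140 = 1979 - 1140 = 839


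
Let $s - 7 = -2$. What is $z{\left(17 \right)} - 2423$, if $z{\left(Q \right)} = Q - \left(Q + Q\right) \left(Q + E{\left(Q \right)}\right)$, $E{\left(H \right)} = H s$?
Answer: $-5874$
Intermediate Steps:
$s = 5$ ($s = 7 - 2 = 5$)
$E{\left(H \right)} = 5 H$ ($E{\left(H \right)} = H 5 = 5 H$)
$z{\left(Q \right)} = Q - 12 Q^{2}$ ($z{\left(Q \right)} = Q - \left(Q + Q\right) \left(Q + 5 Q\right) = Q - 2 Q 6 Q = Q - 12 Q^{2}$)
$z{\left(17 \right)} - 2423 = 17 \left(1 - 204\right) - 2423 = 17 \left(-203\right) - 2423 = -3451 - 2423 = -5874$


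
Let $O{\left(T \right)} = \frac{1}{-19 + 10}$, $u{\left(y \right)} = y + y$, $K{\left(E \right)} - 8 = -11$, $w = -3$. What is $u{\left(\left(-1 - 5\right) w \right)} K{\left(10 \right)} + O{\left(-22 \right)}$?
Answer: $- \frac{973}{9} \approx -108.11$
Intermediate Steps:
$K{\left(E \right)} = -3$ ($K{\left(E \right)} = 8 - 11 = -3$)
$u{\left(y \right)} = 2 y$
$O{\left(T \right)} = - \frac{1}{9}$ ($O{\left(T \right)} = \frac{1}{-9} = - \frac{1}{9}$)
$u{\left(\left(-1 - 5\right) w \right)} K{\left(10 \right)} + O{\left(-22 \right)} = 2 \left(-1 - 5\right) \left(-3\right) \left(-3\right) - \frac{1}{9} = 2 \left(\left(-6\right) \left(-3\right)\right) \left(-3\right) - \frac{1}{9} = 2 \cdot 18 \left(-3\right) - \frac{1}{9} = 36 \left(-3\right) - \frac{1}{9} = -108 - \frac{1}{9} = - \frac{973}{9}$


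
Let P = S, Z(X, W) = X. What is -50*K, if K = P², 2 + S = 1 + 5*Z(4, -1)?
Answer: -18050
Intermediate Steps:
S = 19 (S = -2 + (1 + 5*4) = -2 + (1 + 20) = -2 + 21 = 19)
P = 19
K = 361 (K = 19² = 361)
-50*K = -50*361 = -18050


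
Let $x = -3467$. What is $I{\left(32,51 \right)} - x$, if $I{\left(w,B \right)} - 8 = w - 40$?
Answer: $3467$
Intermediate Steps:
$I{\left(w,B \right)} = -32 + w$ ($I{\left(w,B \right)} = 8 + \left(w - 40\right) = 8 + \left(-40 + w\right) = -32 + w$)
$I{\left(32,51 \right)} - x = \left(-32 + 32\right) - -3467 = 0 + 3467 = 3467$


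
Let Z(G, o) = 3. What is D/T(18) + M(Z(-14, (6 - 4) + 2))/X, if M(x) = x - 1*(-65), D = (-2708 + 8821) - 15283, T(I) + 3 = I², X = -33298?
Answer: -152682244/5344329 ≈ -28.569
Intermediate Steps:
T(I) = -3 + I²
D = -9170 (D = 6113 - 15283 = -9170)
M(x) = 65 + x (M(x) = x + 65 = 65 + x)
D/T(18) + M(Z(-14, (6 - 4) + 2))/X = -9170/(-3 + 18²) + (65 + 3)/(-33298) = -9170/(-3 + 324) + 68*(-1/33298) = -9170/321 - 34/16649 = -152682244/5344329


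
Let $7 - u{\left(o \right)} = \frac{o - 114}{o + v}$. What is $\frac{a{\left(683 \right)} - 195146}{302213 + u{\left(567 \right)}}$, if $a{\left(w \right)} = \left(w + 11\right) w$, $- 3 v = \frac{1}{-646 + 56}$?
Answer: $\frac{15547631772}{16850248345} \approx 0.92269$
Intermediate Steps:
$v = \frac{1}{1770}$ ($v = - \frac{1}{3 \left(-646 + 56\right)} = - \frac{1}{3 \left(-590\right)} = \left(- \frac{1}{3}\right) \left(- \frac{1}{590}\right) = \frac{1}{1770} \approx 0.00056497$)
$a{\left(w \right)} = w \left(11 + w\right)$ ($a{\left(w \right)} = \left(11 + w\right) w = w \left(11 + w\right)$)
$u{\left(o \right)} = 7 - \frac{-114 + o}{\frac{1}{1770} + o}$ ($u{\left(o \right)} = 7 - \frac{o - 114}{o + \frac{1}{1770}} = 7 - \frac{-114 + o}{\frac{1}{1770} + o}$)
$\frac{a{\left(683 \right)} - 195146}{302213 + u{\left(567 \right)}} = \frac{683 \left(11 + 683\right) - 195146}{302213 + \frac{201787 + 10620 \cdot 567}{1 + 1770 \cdot 567}} = \frac{683 \cdot 694 - 195146}{302213 + \frac{201787 + 6021540}{1 + 1003590}} = \frac{474002 - 195146}{302213 + \frac{1}{1003591} \cdot 6223327} = \frac{278856}{302213 + \frac{1}{1003591} \cdot 6223327} = \frac{278856}{302213 + \frac{6223327}{1003591}} = \frac{278856}{\frac{303304470210}{1003591}} = 278856 \cdot \frac{1003591}{303304470210} = \frac{15547631772}{16850248345}$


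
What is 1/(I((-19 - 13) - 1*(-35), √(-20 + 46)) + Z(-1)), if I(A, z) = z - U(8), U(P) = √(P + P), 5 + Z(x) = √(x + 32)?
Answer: 1/(-9 + √26 + √31) ≈ 0.59996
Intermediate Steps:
Z(x) = -5 + √(32 + x) (Z(x) = -5 + √(x + 32) = -5 + √(32 + x))
U(P) = √2*√P (U(P) = √(2*P) = √2*√P)
I(A, z) = -4 + z (I(A, z) = z - √2*√8 = z - √2*2*√2 = z - 1*4 = z - 4 = -4 + z)
1/(I((-19 - 13) - 1*(-35), √(-20 + 46)) + Z(-1)) = 1/((-4 + √(-20 + 46)) + (-5 + √(32 - 1))) = 1/((-4 + √26) + (-5 + √31)) = 1/(-9 + √26 + √31)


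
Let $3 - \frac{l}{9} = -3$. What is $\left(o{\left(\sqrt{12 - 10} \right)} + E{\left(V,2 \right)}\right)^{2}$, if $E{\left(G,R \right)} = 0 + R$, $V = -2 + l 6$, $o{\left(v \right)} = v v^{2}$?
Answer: $12 + 8 \sqrt{2} \approx 23.314$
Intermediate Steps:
$l = 54$ ($l = 27 - -27 = 27 + 27 = 54$)
$o{\left(v \right)} = v^{3}$
$V = 322$ ($V = -2 + 54 \cdot 6 = -2 + 324 = 322$)
$E{\left(G,R \right)} = R$
$\left(o{\left(\sqrt{12 - 10} \right)} + E{\left(V,2 \right)}\right)^{2} = \left(\left(\sqrt{12 - 10}\right)^{3} + 2\right)^{2} = \left(\left(\sqrt{2}\right)^{3} + 2\right)^{2} = \left(2 \sqrt{2} + 2\right)^{2} = \left(2 + 2 \sqrt{2}\right)^{2}$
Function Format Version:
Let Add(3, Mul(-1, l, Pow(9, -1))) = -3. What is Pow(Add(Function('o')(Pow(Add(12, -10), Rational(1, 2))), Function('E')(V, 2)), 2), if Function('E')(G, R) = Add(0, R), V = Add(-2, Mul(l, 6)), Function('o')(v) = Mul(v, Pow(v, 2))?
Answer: Add(12, Mul(8, Pow(2, Rational(1, 2)))) ≈ 23.314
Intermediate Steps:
l = 54 (l = Add(27, Mul(-9, -3)) = Add(27, 27) = 54)
Function('o')(v) = Pow(v, 3)
V = 322 (V = Add(-2, Mul(54, 6)) = Add(-2, 324) = 322)
Function('E')(G, R) = R
Pow(Add(Function('o')(Pow(Add(12, -10), Rational(1, 2))), Function('E')(V, 2)), 2) = Pow(Add(Pow(Pow(Add(12, -10), Rational(1, 2)), 3), 2), 2) = Pow(Add(Pow(Pow(2, Rational(1, 2)), 3), 2), 2) = Pow(Add(Mul(2, Pow(2, Rational(1, 2))), 2), 2) = Pow(Add(2, Mul(2, Pow(2, Rational(1, 2)))), 2)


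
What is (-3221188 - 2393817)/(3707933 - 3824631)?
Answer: 5615005/116698 ≈ 48.116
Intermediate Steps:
(-3221188 - 2393817)/(3707933 - 3824631) = -5615005/(-116698) = -5615005*(-1/116698) = 5615005/116698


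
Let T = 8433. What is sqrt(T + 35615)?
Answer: 4*sqrt(2753) ≈ 209.88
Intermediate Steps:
sqrt(T + 35615) = sqrt(8433 + 35615) = sqrt(44048) = 4*sqrt(2753)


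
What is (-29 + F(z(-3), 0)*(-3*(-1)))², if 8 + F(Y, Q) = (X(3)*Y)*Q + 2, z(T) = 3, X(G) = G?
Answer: 2209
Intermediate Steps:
F(Y, Q) = -6 + 3*Q*Y (F(Y, Q) = -8 + ((3*Y)*Q + 2) = -8 + (3*Q*Y + 2) = -8 + (2 + 3*Q*Y) = -6 + 3*Q*Y)
(-29 + F(z(-3), 0)*(-3*(-1)))² = (-29 + (-6 + 3*0*3)*(-3*(-1)))² = (-29 + (-6 + 0)*3)² = (-29 - 6*3)² = (-29 - 18)² = (-47)² = 2209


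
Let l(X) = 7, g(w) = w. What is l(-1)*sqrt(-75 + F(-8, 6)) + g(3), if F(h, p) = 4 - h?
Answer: 3 + 21*I*sqrt(7) ≈ 3.0 + 55.561*I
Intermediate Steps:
l(-1)*sqrt(-75 + F(-8, 6)) + g(3) = 7*sqrt(-75 + (4 - 1*(-8))) + 3 = 7*sqrt(-75 + (4 + 8)) + 3 = 7*sqrt(-75 + 12) + 3 = 7*sqrt(-63) + 3 = 7*(3*I*sqrt(7)) + 3 = 21*I*sqrt(7) + 3 = 3 + 21*I*sqrt(7)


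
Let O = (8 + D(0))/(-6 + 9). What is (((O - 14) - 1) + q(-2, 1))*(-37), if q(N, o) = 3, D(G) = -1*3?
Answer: 1147/3 ≈ 382.33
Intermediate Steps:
D(G) = -3
O = 5/3 (O = (8 - 3)/(-6 + 9) = 5/3 ≈ 1.6667)
(((O - 14) - 1) + q(-2, 1))*(-37) = (((5/3 - 14) - 1) + 3)*(-37) = ((-37/3 - 1) + 3)*(-37) = (-40/3 + 3)*(-37) = -31/3*(-37) = 1147/3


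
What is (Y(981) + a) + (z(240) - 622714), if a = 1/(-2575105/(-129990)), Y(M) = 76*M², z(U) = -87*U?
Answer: 37336881068680/515021 ≈ 7.2496e+7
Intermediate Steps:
a = 25998/515021 (a = 1/(-2575105*(-1/129990)) = 1/(515021/25998) = 25998/515021 ≈ 0.050479)
(Y(981) + a) + (z(240) - 622714) = (76*981² + 25998/515021) + (-87*240 - 622714) = (76*962361 + 25998/515021) + (-20880 - 622714) = (73139436 + 25998/515021) - 643594 = 37668345494154/515021 - 643594 = 37336881068680/515021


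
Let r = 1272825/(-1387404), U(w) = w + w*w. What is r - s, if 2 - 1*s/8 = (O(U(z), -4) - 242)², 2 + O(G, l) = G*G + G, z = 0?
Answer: 73420045007/154156 ≈ 4.7627e+5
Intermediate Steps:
U(w) = w + w²
O(G, l) = -2 + G + G² (O(G, l) = -2 + (G*G + G) = -2 + (G² + G) = -2 + (G + G²) = -2 + G + G²)
s = -476272 (s = 16 - 8*((-2 + 0*(1 + 0) + (0*(1 + 0))²) - 242)² = 16 - 8*((-2 + 0*1 + (0*1)²) - 242)² = 16 - 8*((-2 + 0 + 0²) - 242)² = 16 - 8*((-2 + 0 + 0) - 242)² = 16 - 8*(-2 - 242)² = 16 - 8*(-244)² = 16 - 8*59536 = 16 - 476288 = -476272)
r = -141425/154156 (r = 1272825*(-1/1387404) = -141425/154156 ≈ -0.91741)
r - s = -141425/154156 - 1*(-476272) = -141425/154156 + 476272 = 73420045007/154156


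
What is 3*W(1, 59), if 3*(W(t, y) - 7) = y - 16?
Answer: 64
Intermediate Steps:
W(t, y) = 5/3 + y/3 (W(t, y) = 7 + (y - 16)/3 = 7 + (-16 + y)/3 = 7 + (-16/3 + y/3) = 5/3 + y/3)
3*W(1, 59) = 3*(5/3 + (⅓)*59) = 3*(5/3 + 59/3) = 3*(64/3) = 64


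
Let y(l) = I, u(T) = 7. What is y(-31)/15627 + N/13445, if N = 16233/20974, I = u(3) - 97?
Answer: -8375305203/1468914194870 ≈ -0.0057017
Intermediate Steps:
I = -90 (I = 7 - 97 = -90)
y(l) = -90
N = 16233/20974 (N = 16233*(1/20974) = 16233/20974 ≈ 0.77396)
y(-31)/15627 + N/13445 = -90/15627 + (16233/20974)/13445 = -90*1/15627 + (16233/20974)*(1/13445) = -30/5209 + 16233/281995430 = -8375305203/1468914194870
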